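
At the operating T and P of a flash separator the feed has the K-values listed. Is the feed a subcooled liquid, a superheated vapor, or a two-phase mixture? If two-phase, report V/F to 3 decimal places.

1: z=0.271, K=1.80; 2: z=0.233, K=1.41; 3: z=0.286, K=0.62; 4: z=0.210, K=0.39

two-phase, V/F = 0.237

ΣzᵢKᵢ = 1.076; Σzᵢ/Kᵢ = 1.316.
Both exceed 1, so a two-phase solution exists.
Material balance + equilibrium reduce to Σ zᵢ(Kᵢ−1)/(1+ψ(Kᵢ−1)) = 0.
Iterate (Newton) starting at ψ = 0.38:
  ψ = 0.380: g = -0.0449, g' = -0.320 → ψ = 0.240
  ψ = 0.240: g = -0.0008, g' = -0.312 → ψ = 0.237
Converged at ψ = 0.237.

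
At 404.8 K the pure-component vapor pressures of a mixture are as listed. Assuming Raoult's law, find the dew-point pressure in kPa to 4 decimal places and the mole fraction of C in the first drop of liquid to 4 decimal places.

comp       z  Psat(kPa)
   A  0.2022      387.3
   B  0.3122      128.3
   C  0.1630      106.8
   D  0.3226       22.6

At the dew point ψ → 1, so Σzᵢ/Kᵢ = 1 with Kᵢ = Pᵢˢᵃᵗ/P ⇒ 1/P = Σzᵢ/Pᵢˢᵃᵗ.
1/P = 0.2022/387.3 + 0.3122/128.3 + 0.1630/106.8 + 0.3226/22.6 = 0.0187560 ⇒ P = 53.3163 kPa
xᵢ = zᵢP/Pᵢˢᵃᵗ ⇒ x_C = 0.1630·53.3163/106.8 = 0.0814

Pdew = 53.3163 kPa, x_C = 0.0814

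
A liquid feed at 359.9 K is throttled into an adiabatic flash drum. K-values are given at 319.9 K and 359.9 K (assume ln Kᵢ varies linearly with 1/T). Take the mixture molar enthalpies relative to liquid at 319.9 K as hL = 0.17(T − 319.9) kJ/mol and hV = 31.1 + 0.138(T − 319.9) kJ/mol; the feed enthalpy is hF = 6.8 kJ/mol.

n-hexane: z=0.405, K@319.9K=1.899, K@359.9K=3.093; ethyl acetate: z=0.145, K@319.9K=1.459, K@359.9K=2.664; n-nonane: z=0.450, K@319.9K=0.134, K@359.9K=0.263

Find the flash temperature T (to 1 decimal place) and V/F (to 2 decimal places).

Adiabatic flash: solve Rachford–Rice at each trial T, then check hF = ψ·hV(T) + (1−ψ)·hL(T).
  T = 319.9 K: K = (1.899, 1.459, 0.134), RR gives ψ = 0.059, H_out = 1.829 kJ/mol
  T = 359.9 K: K = (3.093, 2.664, 0.263), RR gives ψ = 0.518, H_out = 22.243 kJ/mol
  T = 339.9 K: K = (2.459, 2.007, 0.191), RR gives ψ = 0.342, H_out = 13.812 kJ/mol
  T = 329.9 K: K = (2.169, 1.719, 0.161), RR gives ψ = 0.224, H_out = 8.602 kJ/mol
  T = 324.9 K: K = (2.032, 1.586, 0.147), RR gives ψ = 0.150, H_out = 5.484 kJ/mol
  T = 327.4 K: K = (2.100, 1.652, 0.154), RR gives ψ = 0.189, H_out = 7.099 kJ/mol
  T = 326.1 K: K = (2.064, 1.617, 0.150), RR gives ψ = 0.169, H_out = 6.274 kJ/mol
Linear interpolation between T = 326.1 (H_out = 6.274) and T = 327.4 (H_out = 7.099) on hF = 6.8 gives T ≈ 326.9 K, at which ψ = 0.18.

T = 326.9 K, V/F = 0.18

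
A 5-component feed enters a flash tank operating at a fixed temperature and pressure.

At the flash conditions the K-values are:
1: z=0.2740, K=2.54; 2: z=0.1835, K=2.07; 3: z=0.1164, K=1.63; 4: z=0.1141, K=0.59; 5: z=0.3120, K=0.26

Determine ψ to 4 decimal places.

ψ = 0.4959

Iterate (Newton) starting at ψ = 0.5:
  ψ = 0.5000: g = -0.00325, g' = -0.7841 → ψ = 0.4959
Converged at ψ = 0.4959.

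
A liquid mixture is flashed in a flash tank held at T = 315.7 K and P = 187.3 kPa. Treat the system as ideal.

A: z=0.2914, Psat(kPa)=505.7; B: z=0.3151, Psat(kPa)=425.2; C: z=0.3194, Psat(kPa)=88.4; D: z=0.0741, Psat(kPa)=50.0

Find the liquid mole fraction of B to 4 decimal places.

x_B = 0.1582

Raoult's law: Kᵢ = Pᵢˢᵃᵗ/P = Pᵢˢᵃᵗ/187.3.
  K_A = 505.7/187.3 = 2.699947, K_B = 425.2/187.3 = 2.270155, K_C = 88.4/187.3 = 0.471970, K_D = 50.0/187.3 = 0.266951
Let ψ = V/F and solve Σ zᵢ(Kᵢ−1)/(1+ψ(Kᵢ−1)) = 0.
Check two-phase: ΣzᵢKᵢ = 1.6726 > 1 and Σzᵢ/Kᵢ = 1.2010 > 1, so g(0) = 0.6726 > 0 and g(1) = -0.2010 < 0.
Iterate (Newton) starting at ψ = 0.5:
  ψ = 0.5000: g = 0.19764, g' = -0.6998 → ψ = 0.7824
  ψ = 0.7824: g = -0.00142, g' = -0.7605 → ψ = 0.7805
Converged at ψ = 0.7805.
Compositions from xᵢ = zᵢ/(1+ψ(Kᵢ−1)), yᵢ = Kᵢxᵢ:
  A: x = 0.1252, y = 0.3381
  B: x = 0.1582, y = 0.3592
  C: x = 0.5433, y = 0.2564
  D: x = 0.1732, y = 0.0462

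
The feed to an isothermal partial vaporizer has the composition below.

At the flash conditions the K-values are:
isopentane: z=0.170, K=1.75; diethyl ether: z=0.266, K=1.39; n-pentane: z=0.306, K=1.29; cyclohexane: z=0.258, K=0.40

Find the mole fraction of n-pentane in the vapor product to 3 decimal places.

y_n-pentane = 0.335

Rachford–Rice: g(ψ) = Σ zᵢ(Kᵢ−1)/(1+ψ(Kᵢ−1)) = 0.
Feasibility: ΣzᵢKᵢ = 1.165, Σzᵢ/Kᵢ = 1.171 — both > 1, two phases present.
Newton–Raphson from ψ = 0.5:
  ψ = 0.500: g = 0.0359, g' = -0.288 → ψ = 0.625
  ψ = 0.625: g = -0.0022, g' = -0.327 → ψ = 0.618
Converged at ψ = 0.618.
Compositions from xᵢ = zᵢ/(1+ψ(Kᵢ−1)), yᵢ = Kᵢxᵢ:
  isopentane: x = 0.116, y = 0.203
  diethyl ether: x = 0.214, y = 0.298
  n-pentane: x = 0.260, y = 0.335
  cyclohexane: x = 0.410, y = 0.164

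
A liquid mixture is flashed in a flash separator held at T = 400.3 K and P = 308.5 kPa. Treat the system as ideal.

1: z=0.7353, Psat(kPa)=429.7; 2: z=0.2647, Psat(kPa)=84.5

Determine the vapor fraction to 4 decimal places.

ψ = 0.3389

Raoult's law: Kᵢ = Pᵢˢᵃᵗ/P = Pᵢˢᵃᵗ/308.5.
  K_1 = 429.7/308.5 = 1.392869, K_2 = 84.5/308.5 = 0.273906
Let ψ = V/F and solve Σ zᵢ(Kᵢ−1)/(1+ψ(Kᵢ−1)) = 0.
Feasibility: ΣzᵢKᵢ = 1.0967, Σzᵢ/Kᵢ = 1.4943 — both > 1, two phases present.
Newton iteration, ψ⁰ = 0.39:
  ψ = 0.3900: g = -0.01763, g' = -0.3569 → ψ = 0.3406
  ψ = 0.3406: g = -0.00057, g' = -0.3346 → ψ = 0.3389
Converged at ψ = 0.3389.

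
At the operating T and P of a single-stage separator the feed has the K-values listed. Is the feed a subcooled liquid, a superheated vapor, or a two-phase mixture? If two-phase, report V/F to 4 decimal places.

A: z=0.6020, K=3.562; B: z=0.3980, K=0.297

two-phase, V/F = 0.7010

ΣzᵢKᵢ = 2.2625; Σzᵢ/Kᵢ = 1.5091.
Both exceed 1, so a two-phase solution exists.
Let ψ = V/F and solve Σ zᵢ(Kᵢ−1)/(1+ψ(Kᵢ−1)) = 0.
Binary case is linear: z₁(K₁−1)(1+ψ(K₂−1)) + z₂(K₂−1)(1+ψ(K₁−1)) = 0
⇒ ψ = [z₁(K₁−1)+z₂(K₂−1)] / [−(K₁−1)(K₂−1)] = 1.26253/1.80109 = 0.7010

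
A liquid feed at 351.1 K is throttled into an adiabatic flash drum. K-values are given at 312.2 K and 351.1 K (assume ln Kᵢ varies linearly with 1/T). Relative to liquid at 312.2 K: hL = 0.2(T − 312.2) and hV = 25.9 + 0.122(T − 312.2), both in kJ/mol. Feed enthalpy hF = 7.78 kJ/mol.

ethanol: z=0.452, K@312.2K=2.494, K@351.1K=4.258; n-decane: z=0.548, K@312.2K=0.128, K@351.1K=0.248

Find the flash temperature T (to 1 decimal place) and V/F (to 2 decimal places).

T = 321.2 K, V/F = 0.24

Adiabatic flash: solve Rachford–Rice at each trial T, then check hF = ψ·hV(T) + (1−ψ)·hL(T).
  T = 312.2 K: K = (2.494, 0.128), RR gives ψ = 0.152, H_out = 3.925 kJ/mol
  T = 351.1 K: K = (4.258, 0.248), RR gives ψ = 0.433, H_out = 17.678 kJ/mol
  T = 331.6 K: K = (3.308, 0.182), RR gives ψ = 0.315, H_out = 11.557 kJ/mol
  T = 321.9 K: K = (2.885, 0.153), RR gives ψ = 0.243, H_out = 8.050 kJ/mol
  T = 317.0 K: K = (2.683, 0.140), RR gives ψ = 0.200, H_out = 6.067 kJ/mol
  T = 319.4 K: K = (2.781, 0.146), RR gives ψ = 0.222, H_out = 7.060 kJ/mol
  T = 320.6 K: K = (2.830, 0.150), RR gives ψ = 0.232, H_out = 7.541 kJ/mol
Linear interpolation between T = 320.6 (H_out = 7.541) and T = 321.9 (H_out = 8.050) on hF = 7.78 gives T ≈ 321.2 K, at which ψ = 0.24.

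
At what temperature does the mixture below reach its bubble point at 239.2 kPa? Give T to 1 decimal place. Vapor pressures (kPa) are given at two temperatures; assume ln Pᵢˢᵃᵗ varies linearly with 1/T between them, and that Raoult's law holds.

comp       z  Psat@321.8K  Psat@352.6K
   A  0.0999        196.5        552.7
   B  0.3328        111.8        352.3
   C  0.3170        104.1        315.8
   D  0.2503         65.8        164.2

Bubble-point temperature: ΣzᵢPᵢˢᵃᵗ(T) = P. Interpolate ln Pᵢˢᵃᵗ = aᵢ + bᵢ/T.
  T = 321.8 K: ΣzᵢPᵢˢᵃᵗ = 106.31 kPa
  T = 352.6 K: ΣzᵢPᵢˢᵃᵗ = 313.67 kPa
  T = 337.2 K: ΣzᵢPᵢˢᵃᵗ = 187.03 kPa
  T = 344.9 K: ΣzᵢPᵢˢᵃᵗ = 243.57 kPa
  T = 341.0 K: ΣzᵢPᵢˢᵃᵗ = 213.38 kPa
  T = 342.9 K: ΣzᵢPᵢˢᵃᵗ = 227.67 kPa
Interpolating between 342.9 K and 344.9 K gives T ≈ 344.4 K.

T = 344.4 K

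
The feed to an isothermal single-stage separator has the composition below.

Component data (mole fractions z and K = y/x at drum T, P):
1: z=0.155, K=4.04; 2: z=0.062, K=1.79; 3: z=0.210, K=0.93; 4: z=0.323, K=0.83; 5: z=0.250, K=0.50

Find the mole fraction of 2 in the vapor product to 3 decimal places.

y_2 = 0.082

Newton–Raphson from ψ = 0.5:
  ψ = 0.500: g = -0.0198, g' = -0.369 → ψ = 0.446
  ψ = 0.446: g = 0.0007, g' = -0.395 → ψ = 0.448
Converged at ψ = 0.448.
Compositions from xᵢ = zᵢ/(1+ψ(Kᵢ−1)), yᵢ = Kᵢxᵢ:
  1: x = 0.066, y = 0.265
  2: x = 0.046, y = 0.082
  3: x = 0.217, y = 0.202
  4: x = 0.350, y = 0.290
  5: x = 0.322, y = 0.161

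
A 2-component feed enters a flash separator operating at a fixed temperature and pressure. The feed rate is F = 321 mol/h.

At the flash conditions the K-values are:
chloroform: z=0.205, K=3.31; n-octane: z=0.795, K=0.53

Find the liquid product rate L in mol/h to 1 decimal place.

Binary case is linear: z₁(K₁−1)(1+β(K₂−1)) + z₂(K₂−1)(1+β(K₁−1)) = 0
⇒ β = [z₁(K₁−1)+z₂(K₂−1)] / [−(K₁−1)(K₂−1)] = 0.0999/1.0857 = 0.092
Then V = β·F = 0.0920·321 = 29.5 mol/h and L = F − V = 291.5 mol/h.

L = 291.5 mol/h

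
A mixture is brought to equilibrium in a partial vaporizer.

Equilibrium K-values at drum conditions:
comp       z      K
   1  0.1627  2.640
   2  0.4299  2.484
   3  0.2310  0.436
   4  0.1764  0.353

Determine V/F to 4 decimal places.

Rachford–Rice: g(V/F) = Σ zᵢ(Kᵢ−1)/(1+V/F(Kᵢ−1)) = 0.
g(0) = ΣzᵢKᵢ − 1 = 0.6604 and g(1) = 1 − Σzᵢ/Kᵢ = -0.2642, so a root lies in (0, 1).
Newton iteration, V/F⁰ = 0.55:
  V/F = 0.5500: g = 0.12550, g' = -0.7404 → V/F = 0.7195
  V/F = 0.7195: g = -0.00187, g' = -0.7801 → V/F = 0.7171
Converged at V/F = 0.7171.

V/F = 0.7171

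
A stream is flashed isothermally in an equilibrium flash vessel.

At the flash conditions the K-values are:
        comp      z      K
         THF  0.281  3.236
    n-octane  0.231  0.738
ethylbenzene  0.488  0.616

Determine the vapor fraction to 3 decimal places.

Rachford–Rice: g(ψ) = Σ zᵢ(Kᵢ−1)/(1+ψ(Kᵢ−1)) = 0.
Check two-phase: ΣzᵢKᵢ = 1.380 > 1 and Σzᵢ/Kᵢ = 1.192 > 1, so g(0) = 0.380 > 0 and g(1) = -0.192 < 0.
Newton iteration, ψ⁰ = 0.5:
  ψ = 0.500: g = -0.0049, g' = -0.444 → ψ = 0.489
Converged at ψ = 0.489.

ψ = 0.489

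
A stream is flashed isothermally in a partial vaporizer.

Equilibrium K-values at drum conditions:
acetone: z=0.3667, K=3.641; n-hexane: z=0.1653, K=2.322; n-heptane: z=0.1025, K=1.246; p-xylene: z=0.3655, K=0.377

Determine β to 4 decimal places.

Let β = V/F and solve Σ zᵢ(Kᵢ−1)/(1+β(Kᵢ−1)) = 0.
g(0) = ΣzᵢKᵢ − 1 = 0.9845 and g(1) = 1 − Σzᵢ/Kᵢ = -0.2237, so a root lies in (0, 1).
Newton iteration, β⁰ = 0.7:
  β = 0.7000: g = 0.07116, g' = -0.8437 → β = 0.7843
  β = 0.7843: g = -0.00157, g' = -0.8876 → β = 0.7826
Converged at β = 0.7826.

β = 0.7826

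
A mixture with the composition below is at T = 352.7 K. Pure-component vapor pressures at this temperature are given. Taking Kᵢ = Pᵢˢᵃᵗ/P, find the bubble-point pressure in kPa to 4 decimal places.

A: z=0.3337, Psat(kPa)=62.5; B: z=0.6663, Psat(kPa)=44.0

Pbub = 50.1735 kPa

At the bubble point ψ → 0, so ΣzᵢKᵢ = 1 with Kᵢ = Pᵢˢᵃᵗ/P ⇒ P = ΣzᵢPᵢˢᵃᵗ.
P = 0.3337·62.5 + 0.6663·44.0 = 50.1735 kPa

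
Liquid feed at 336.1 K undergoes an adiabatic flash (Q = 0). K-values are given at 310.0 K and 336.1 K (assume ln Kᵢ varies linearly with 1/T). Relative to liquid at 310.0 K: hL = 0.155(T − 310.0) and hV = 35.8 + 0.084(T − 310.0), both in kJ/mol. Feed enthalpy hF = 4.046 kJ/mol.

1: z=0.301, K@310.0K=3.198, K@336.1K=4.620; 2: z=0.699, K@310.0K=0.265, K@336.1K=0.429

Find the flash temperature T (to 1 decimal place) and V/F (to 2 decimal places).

Adiabatic flash: solve Rachford–Rice at each trial T, then check hF = ψ·hV(T) + (1−ψ)·hL(T).
  T = 310.0 K: K = (3.198, 0.265), RR gives ψ = 0.092, H_out = 3.276 kJ/mol
  T = 336.1 K: K = (4.620, 0.429), RR gives ψ = 0.334, H_out = 15.386 kJ/mol
  T = 323.1 K: K = (3.875, 0.341), RR gives ψ = 0.213, H_out = 9.475 kJ/mol
  T = 316.6 K: K = (3.530, 0.302), RR gives ψ = 0.155, H_out = 6.488 kJ/mol
  T = 313.3 K: K = (3.362, 0.283), RR gives ψ = 0.124, H_out = 4.913 kJ/mol
  T = 311.6 K: K = (3.277, 0.274), RR gives ψ = 0.107, H_out = 4.079 kJ/mol
Linear interpolation between T = 310.0 (H_out = 3.276) and T = 311.6 (H_out = 4.079) on hF = 4.046 gives T ≈ 311.5 K, at which ψ = 0.11.

T = 311.5 K, V/F = 0.11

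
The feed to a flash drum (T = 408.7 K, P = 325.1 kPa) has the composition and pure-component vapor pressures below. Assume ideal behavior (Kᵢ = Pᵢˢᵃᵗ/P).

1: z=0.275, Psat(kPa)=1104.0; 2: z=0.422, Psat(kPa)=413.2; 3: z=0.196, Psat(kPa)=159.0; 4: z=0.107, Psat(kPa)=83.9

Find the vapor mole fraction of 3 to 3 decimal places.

Raoult's law: Kᵢ = Pᵢˢᵃᵗ/P = Pᵢˢᵃᵗ/325.1.
  K_1 = 1104.0/325.1 = 3.39588, K_2 = 413.2/325.1 = 1.27099, K_3 = 159.0/325.1 = 0.48908, K_4 = 83.9/325.1 = 0.25807
Let ψ = V/F and solve Σ zᵢ(Kᵢ−1)/(1+ψ(Kᵢ−1)) = 0.
g(0) = ΣzᵢKᵢ − 1 = 0.594 and g(1) = 1 − Σzᵢ/Kᵢ = -0.228, so a root lies in (0, 1).
Newton iteration, ψ⁰ = 0.66:
  ψ = 0.660: g = 0.0456, g' = -0.602 → ψ = 0.736
  ψ = 0.736: g = -0.0015, g' = -0.645 → ψ = 0.734
Converged at ψ = 0.734.
Compositions from xᵢ = zᵢ/(1+ψ(Kᵢ−1)), yᵢ = Kᵢxᵢ:
  1: x = 0.100, y = 0.339
  2: x = 0.352, y = 0.447
  3: x = 0.313, y = 0.153
  4: x = 0.235, y = 0.061

y_3 = 0.153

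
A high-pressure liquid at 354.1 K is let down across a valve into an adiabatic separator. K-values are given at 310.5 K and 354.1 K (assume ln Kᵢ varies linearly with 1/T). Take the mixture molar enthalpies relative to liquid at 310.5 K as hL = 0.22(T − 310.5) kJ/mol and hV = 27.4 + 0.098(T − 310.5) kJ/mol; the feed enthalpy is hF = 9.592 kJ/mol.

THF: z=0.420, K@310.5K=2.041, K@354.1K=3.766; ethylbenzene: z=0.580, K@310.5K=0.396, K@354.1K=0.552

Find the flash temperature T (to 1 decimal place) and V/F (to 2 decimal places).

Adiabatic flash: solve Rachford–Rice at each trial T, then check hF = ψ·hV(T) + (1−ψ)·hL(T).
  T = 310.5 K: K = (2.041, 0.396), RR gives ψ = 0.138, H_out = 3.787 kJ/mol
  T = 354.1 K: K = (3.766, 0.552), RR gives ψ = 0.728, H_out = 25.663 kJ/mol
  T = 332.3 K: K = (2.829, 0.473), RR gives ψ = 0.479, H_out = 16.654 kJ/mol
  T = 321.4 K: K = (2.416, 0.434), RR gives ψ = 0.332, H_out = 11.064 kJ/mol
  T = 315.9 K: K = (2.222, 0.415), RR gives ψ = 0.243, H_out = 7.686 kJ/mol
  T = 318.6 K: K = (2.316, 0.424), RR gives ψ = 0.289, H_out = 9.406 kJ/mol
  T = 320.0 K: K = (2.366, 0.429), RR gives ψ = 0.311, H_out = 10.249 kJ/mol
Linear interpolation between T = 318.6 (H_out = 9.406) and T = 320.0 (H_out = 10.249) on hF = 9.592 gives T ≈ 318.9 K, at which ψ = 0.29.

T = 318.9 K, V/F = 0.29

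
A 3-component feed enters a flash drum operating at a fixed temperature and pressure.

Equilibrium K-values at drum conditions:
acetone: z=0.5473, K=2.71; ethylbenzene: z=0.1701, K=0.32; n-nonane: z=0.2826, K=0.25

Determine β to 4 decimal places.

β = 0.4906

Let β = V/F and solve Σ zᵢ(Kᵢ−1)/(1+β(Kᵢ−1)) = 0.
Check two-phase: ΣzᵢKᵢ = 1.6083 > 1 and Σzᵢ/Kᵢ = 1.8639 > 1, so g(0) = 0.6083 > 0 and g(1) = -0.8639 < 0.
Newton–Raphson from β = 0.5:
  β = 0.5000: g = -0.00986, g' = -1.0526 → β = 0.4906
Converged at β = 0.4906.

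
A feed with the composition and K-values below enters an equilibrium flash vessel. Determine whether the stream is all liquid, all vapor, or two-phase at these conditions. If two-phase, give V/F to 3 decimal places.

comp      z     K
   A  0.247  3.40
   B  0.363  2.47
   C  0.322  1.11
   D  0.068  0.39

all vapor

ΣzᵢKᵢ = 2.120; Σzᵢ/Kᵢ = 0.684.
Since Σzᵢ/Kᵢ < 1 the mixture is above its dew point — single vapor phase.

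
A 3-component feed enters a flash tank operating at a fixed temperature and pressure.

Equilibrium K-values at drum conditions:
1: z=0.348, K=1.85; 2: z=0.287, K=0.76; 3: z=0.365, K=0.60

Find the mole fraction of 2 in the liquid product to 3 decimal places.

Material balance + equilibrium reduce to Σ zᵢ(Kᵢ−1)/(1+V/F(Kᵢ−1)) = 0.
g(0) = ΣzᵢKᵢ − 1 = 0.081 and g(1) = 1 − Σzᵢ/Kᵢ = -0.174, so a root lies in (0, 1).
Newton–Raphson from V/F = 0.5:
  V/F = 0.500: g = -0.0532, g' = -0.236 → V/F = 0.275
  V/F = 0.275: g = 0.0020, g' = -0.258 → V/F = 0.283
Converged at V/F = 0.283.
Compositions from xᵢ = zᵢ/(1+V/F(Kᵢ−1)), yᵢ = Kᵢxᵢ:
  1: x = 0.281, y = 0.519
  2: x = 0.308, y = 0.234
  3: x = 0.412, y = 0.247

x_2 = 0.308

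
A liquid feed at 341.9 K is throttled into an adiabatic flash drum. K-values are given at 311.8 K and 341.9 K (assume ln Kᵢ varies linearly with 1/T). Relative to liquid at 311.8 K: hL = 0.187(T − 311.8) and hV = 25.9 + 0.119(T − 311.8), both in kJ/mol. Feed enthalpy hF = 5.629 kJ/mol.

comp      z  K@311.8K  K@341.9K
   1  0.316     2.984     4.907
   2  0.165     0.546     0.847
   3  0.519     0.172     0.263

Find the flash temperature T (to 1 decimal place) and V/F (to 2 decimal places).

Adiabatic flash: solve Rachford–Rice at each trial T, then check hF = ψ·hV(T) + (1−ψ)·hL(T).
  T = 311.8 K: K = (2.984, 0.546, 0.172), RR gives ψ = 0.082, H_out = 2.131 kJ/mol
  T = 341.9 K: K = (4.907, 0.847, 0.263), RR gives ψ = 0.335, H_out = 13.623 kJ/mol
  T = 326.9 K: K = (3.874, 0.687, 0.215), RR gives ψ = 0.226, H_out = 8.440 kJ/mol
  T = 319.4 K: K = (3.413, 0.615, 0.193), RR gives ψ = 0.161, H_out = 5.508 kJ/mol
  T = 323.1 K: K = (3.636, 0.650, 0.204), RR gives ψ = 0.194, H_out = 6.994 kJ/mol
  T = 321.2 K: K = (3.521, 0.632, 0.198), RR gives ψ = 0.178, H_out = 6.242 kJ/mol
Linear interpolation between T = 319.4 (H_out = 5.508) and T = 321.2 (H_out = 6.242) on hF = 5.629 gives T ≈ 319.7 K, at which ψ = 0.16.

T = 319.7 K, V/F = 0.16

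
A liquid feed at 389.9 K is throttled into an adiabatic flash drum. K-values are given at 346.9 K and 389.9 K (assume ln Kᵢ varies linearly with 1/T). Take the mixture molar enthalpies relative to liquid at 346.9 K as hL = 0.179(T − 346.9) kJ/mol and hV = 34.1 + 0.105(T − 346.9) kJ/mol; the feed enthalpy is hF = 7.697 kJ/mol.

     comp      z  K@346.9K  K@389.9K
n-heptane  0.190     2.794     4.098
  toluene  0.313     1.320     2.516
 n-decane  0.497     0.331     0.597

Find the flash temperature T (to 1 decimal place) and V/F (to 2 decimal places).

Adiabatic flash: solve Rachford–Rice at each trial T, then check hF = ψ·hV(T) + (1−ψ)·hL(T).
  T = 346.9 K: K = (2.794, 1.320, 0.331), RR gives ψ = 0.142, H_out = 4.846 kJ/mol
  T = 389.9 K: K = (4.098, 2.516, 0.597), RR gives ψ = 0.993, H_out = 38.390 kJ/mol
  T = 368.4 K: K = (3.422, 1.857, 0.452), RR gives ψ = 0.534, H_out = 21.203 kJ/mol
  T = 357.6 K: K = (3.100, 1.572, 0.388), RR gives ψ = 0.339, H_out = 13.191 kJ/mol
  T = 352.2 K: K = (2.944, 1.441, 0.359), RR gives ψ = 0.240, H_out = 9.044 kJ/mol
  T = 349.5 K: K = (2.867, 1.379, 0.344), RR gives ψ = 0.190, H_out = 6.921 kJ/mol
  T = 350.9 K: K = (2.907, 1.411, 0.352), RR gives ψ = 0.216, H_out = 8.026 kJ/mol
Linear interpolation between T = 349.5 (H_out = 6.921) and T = 350.9 (H_out = 8.026) on hF = 7.697 gives T ≈ 350.5 K, at which ψ = 0.21.

T = 350.5 K, V/F = 0.21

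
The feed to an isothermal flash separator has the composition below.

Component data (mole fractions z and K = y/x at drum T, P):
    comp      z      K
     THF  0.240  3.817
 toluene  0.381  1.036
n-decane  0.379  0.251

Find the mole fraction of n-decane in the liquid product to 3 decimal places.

Let β = V/F and solve Σ zᵢ(Kᵢ−1)/(1+β(Kᵢ−1)) = 0.
Feasibility: ΣzᵢKᵢ = 1.406, Σzᵢ/Kᵢ = 1.941 — both > 1, two phases present.
Newton iteration, β⁰ = 0.5:
  β = 0.500: g = -0.1597, g' = -0.872 → β = 0.317
  β = 0.317: g = -0.0015, g' = -0.898 → β = 0.315
Converged at β = 0.315.
Compositions from xᵢ = zᵢ/(1+β(Kᵢ−1)), yᵢ = Kᵢxᵢ:
  THF: x = 0.127, y = 0.485
  toluene: x = 0.377, y = 0.390
  n-decane: x = 0.496, y = 0.125

x_n-decane = 0.496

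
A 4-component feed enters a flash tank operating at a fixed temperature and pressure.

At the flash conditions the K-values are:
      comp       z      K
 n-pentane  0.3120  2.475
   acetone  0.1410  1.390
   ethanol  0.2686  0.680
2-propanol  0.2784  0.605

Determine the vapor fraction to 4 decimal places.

Let ψ = V/F and solve Σ zᵢ(Kᵢ−1)/(1+ψ(Kᵢ−1)) = 0.
g(0) = ΣzᵢKᵢ − 1 = 0.3193 and g(1) = 1 − Σzᵢ/Kᵢ = -0.0827, so a root lies in (0, 1).
Newton–Raphson from ψ = 0.66:
  ψ = 0.6600: g = 0.01921, g' = -0.3115 → ψ = 0.7217
  ψ = 0.7217: g = 0.00025, g' = -0.3038 → ψ = 0.7225
Converged at ψ = 0.7225.

ψ = 0.7225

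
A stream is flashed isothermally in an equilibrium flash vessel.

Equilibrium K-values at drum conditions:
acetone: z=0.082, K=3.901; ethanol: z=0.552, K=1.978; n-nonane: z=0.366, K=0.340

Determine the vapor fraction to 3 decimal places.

Rachford–Rice: g(ψ) = Σ zᵢ(Kᵢ−1)/(1+ψ(Kᵢ−1)) = 0.
Feasibility: ΣzᵢKᵢ = 1.536, Σzᵢ/Kᵢ = 1.377 — both > 1, two phases present.
Newton iteration, ψ⁰ = 0.5:
  ψ = 0.500: g = 0.0991, g' = -0.708 → ψ = 0.640
  ψ = 0.640: g = -0.0029, g' = -0.762 → ψ = 0.636
Converged at ψ = 0.636.

ψ = 0.636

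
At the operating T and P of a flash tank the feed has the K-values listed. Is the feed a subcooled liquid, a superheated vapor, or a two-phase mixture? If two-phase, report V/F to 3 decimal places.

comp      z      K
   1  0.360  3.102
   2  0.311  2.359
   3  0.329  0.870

ΣzᵢKᵢ = 2.137; Σzᵢ/Kᵢ = 0.626.
Since Σzᵢ/Kᵢ < 1 the mixture is above its dew point — single vapor phase.

superheated vapor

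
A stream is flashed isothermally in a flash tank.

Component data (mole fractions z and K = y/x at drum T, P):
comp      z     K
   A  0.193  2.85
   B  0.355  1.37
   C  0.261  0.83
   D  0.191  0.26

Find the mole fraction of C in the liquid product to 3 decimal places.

x_C = 0.288

Newton iteration, ψ⁰ = 0.5:
  ψ = 0.500: g = 0.0235, g' = -0.485 → ψ = 0.548
Converged at ψ = 0.548.
Compositions from xᵢ = zᵢ/(1+ψ(Kᵢ−1)), yᵢ = Kᵢxᵢ:
  A: x = 0.096, y = 0.273
  B: x = 0.295, y = 0.404
  C: x = 0.288, y = 0.239
  D: x = 0.321, y = 0.083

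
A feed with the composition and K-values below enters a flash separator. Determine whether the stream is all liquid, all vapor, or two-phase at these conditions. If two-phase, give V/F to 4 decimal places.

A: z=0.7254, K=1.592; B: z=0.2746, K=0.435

two-phase, V/F = 0.8200

ΣzᵢKᵢ = 1.2743; Σzᵢ/Kᵢ = 1.0869.
Both exceed 1, so a two-phase solution exists.
Let ψ = V/F and solve Σ zᵢ(Kᵢ−1)/(1+ψ(Kᵢ−1)) = 0.
Newton iteration, ψ⁰ = 0.39:
  ψ = 0.3900: g = 0.14989, g' = -0.3120 → ψ = 0.8704
  ψ = 0.8704: g = -0.02187, g' = -0.4501 → ψ = 0.8218
  ψ = 0.8218: g = -0.00074, g' = -0.4205 → ψ = 0.8200
Converged at ψ = 0.8200.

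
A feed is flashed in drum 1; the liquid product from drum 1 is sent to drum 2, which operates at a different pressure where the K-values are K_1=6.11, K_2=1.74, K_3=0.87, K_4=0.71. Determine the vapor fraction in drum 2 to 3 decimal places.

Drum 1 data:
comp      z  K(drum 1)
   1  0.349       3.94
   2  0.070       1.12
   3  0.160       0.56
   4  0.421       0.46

Drum 1:
Let ψ₁ = V/F and solve Σ zᵢ(Kᵢ−1)/(1+ψ₁(Kᵢ−1)) = 0.
Check two-phase: ΣzᵢKᵢ = 1.737 > 1 and Σzᵢ/Kᵢ = 1.352 > 1, so g(0) = 0.737 > 0 and g(1) = -0.352 < 0.
Newton–Raphson from ψ₁ = 0.5:
  ψ₁ = 0.500: g = 0.0217, g' = -0.777 → ψ₁ = 0.528
Converged at ψ₁ = 0.528.
Drum-1 compositions:
  1: x = 0.137, y = 0.539
  2: x = 0.066, y = 0.074
  3: x = 0.208, y = 0.117
  4: x = 0.589, y = 0.271
Drum-2 feed = drum-1 liquid: z₂ = (0.1367, 0.0658, 0.2085, 0.5890).
Drum 2:
Newton iteration, ψ₂⁰ = 0.38:
  ψ₂ = 0.380: g = 0.0550, g' = -0.501 → ψ₂ = 0.490
  ψ₂ = 0.490: g = 0.0071, g' = -0.382 → ψ₂ = 0.508
  ψ₂ = 0.508: g = 0.0001, g' = -0.367 → ψ₂ = 0.509
Converged at ψ₂ = 0.509.
  1: x = 0.038, y = 0.232
  2: x = 0.048, y = 0.083
  3: x = 0.223, y = 0.194
  4: x = 0.691, y = 0.491

V/F (drum 2) = 0.509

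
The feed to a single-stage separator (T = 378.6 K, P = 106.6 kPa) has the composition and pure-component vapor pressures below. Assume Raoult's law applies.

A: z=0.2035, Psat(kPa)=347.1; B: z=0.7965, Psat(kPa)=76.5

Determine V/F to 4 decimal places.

V/F = 0.3677

Raoult's law: Kᵢ = Pᵢˢᵃᵗ/P = Pᵢˢᵃᵗ/106.6.
  K_A = 347.1/106.6 = 3.256098, K_B = 76.5/106.6 = 0.717636
Newton–Raphson from V/F = 0.33:
  V/F = 0.3300: g = 0.01516, g' = -0.4176 → V/F = 0.3663
  V/F = 0.3663: g = 0.00052, g' = -0.3895 → V/F = 0.3677
Converged at V/F = 0.3677.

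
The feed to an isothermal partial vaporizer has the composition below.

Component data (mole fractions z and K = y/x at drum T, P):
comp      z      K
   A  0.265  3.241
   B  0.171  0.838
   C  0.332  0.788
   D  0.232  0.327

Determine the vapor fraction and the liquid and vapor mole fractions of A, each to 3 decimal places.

ψ = 0.388, x_A = 0.142, y_A = 0.459

Newton iteration, ψ⁰ = 0.63:
  ψ = 0.630: g = -0.1369, g' = -0.571 → ψ = 0.390
  ψ = 0.390: g = -0.0012, g' = -0.595 → ψ = 0.388
Converged at ψ = 0.388.
Compositions from xᵢ = zᵢ/(1+ψ(Kᵢ−1)), yᵢ = Kᵢxᵢ:
  A: x = 0.142, y = 0.459
  B: x = 0.182, y = 0.153
  C: x = 0.362, y = 0.285
  D: x = 0.314, y = 0.103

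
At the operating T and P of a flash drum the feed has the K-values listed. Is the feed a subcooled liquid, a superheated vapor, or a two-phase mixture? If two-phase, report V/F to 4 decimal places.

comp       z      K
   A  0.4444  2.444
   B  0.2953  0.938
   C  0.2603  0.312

ΣzᵢKᵢ = 1.4443; Σzᵢ/Kᵢ = 1.3309.
Both exceed 1, so a two-phase solution exists.
Rachford–Rice: g(ψ) = Σ zᵢ(Kᵢ−1)/(1+ψ(Kᵢ−1)) = 0.
Newton–Raphson from ψ = 0.5:
  ψ = 0.5000: g = 0.08076, g' = -0.6000 → ψ = 0.6346
  ψ = 0.6346: g = -0.00207, g' = -0.6417 → ψ = 0.6314
Converged at ψ = 0.6314.

two-phase, V/F = 0.6314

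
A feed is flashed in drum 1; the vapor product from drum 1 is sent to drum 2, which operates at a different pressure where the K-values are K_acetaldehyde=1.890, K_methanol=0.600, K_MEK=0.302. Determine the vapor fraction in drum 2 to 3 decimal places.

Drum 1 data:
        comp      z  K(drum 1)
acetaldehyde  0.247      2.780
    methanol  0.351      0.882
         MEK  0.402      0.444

V/F (drum 2) = 0.308

Drum 1:
Material balance + equilibrium reduce to Σ zᵢ(Kᵢ−1)/(1+ψ₁(Kᵢ−1)) = 0.
Feasibility: ΣzᵢKᵢ = 1.175, Σzᵢ/Kᵢ = 1.392 — both > 1, two phases present.
Newton–Raphson from ψ₁ = 0.44:
  ψ₁ = 0.440: g = -0.0930, g' = -0.469 → ψ₁ = 0.242
  ψ₁ = 0.242: g = 0.0065, g' = -0.554 → ψ₁ = 0.254
Converged at ψ₁ = 0.254.
Drum-1 compositions:
  acetaldehyde: x = 0.170, y = 0.473
  methanol: x = 0.362, y = 0.319
  MEK: x = 0.468, y = 0.208
Drum-2 feed = drum-1 vapor: z₂ = (0.4731, 0.3191, 0.2078).
Drum 2:
Iterate (Newton) starting at ψ₂ = 0.69:
  ψ₂ = 0.690: g = -0.1953, g' = -0.618 → ψ₂ = 0.374
  ψ₂ = 0.374: g = -0.0305, g' = -0.467 → ψ₂ = 0.309
  ψ₂ = 0.309: g = -0.0002, g' = -0.462 → ψ₂ = 0.308
Converged at ψ₂ = 0.308.
  acetaldehyde: x = 0.371, y = 0.702
  methanol: x = 0.364, y = 0.218
  MEK: x = 0.265, y = 0.080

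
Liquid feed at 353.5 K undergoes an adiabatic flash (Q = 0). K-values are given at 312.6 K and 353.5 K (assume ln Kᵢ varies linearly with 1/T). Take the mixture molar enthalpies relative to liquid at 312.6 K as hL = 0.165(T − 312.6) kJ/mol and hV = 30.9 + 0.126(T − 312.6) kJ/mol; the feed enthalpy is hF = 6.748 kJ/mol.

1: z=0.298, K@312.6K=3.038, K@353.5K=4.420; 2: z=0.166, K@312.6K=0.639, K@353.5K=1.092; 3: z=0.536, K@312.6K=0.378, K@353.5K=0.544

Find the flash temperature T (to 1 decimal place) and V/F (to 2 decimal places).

Adiabatic flash: solve Rachford–Rice at each trial T, then check hF = ψ·hV(T) + (1−ψ)·hL(T).
  T = 312.6 K: K = (3.038, 0.639, 0.378), RR gives ψ = 0.185, H_out = 5.719 kJ/mol
  T = 353.5 K: K = (4.420, 1.092, 0.544), RR gives ψ = 0.621, H_out = 24.933 kJ/mol
  T = 333.1 K: K = (3.709, 0.850, 0.459), RR gives ψ = 0.388, H_out = 15.056 kJ/mol
  T = 322.9 K: K = (3.369, 0.741, 0.418), RR gives ψ = 0.286, H_out = 10.423 kJ/mol
  T = 317.8 K: K = (3.203, 0.689, 0.398), RR gives ψ = 0.236, H_out = 8.109 kJ/mol
  T = 315.2 K: K = (3.120, 0.664, 0.388), RR gives ψ = 0.211, H_out = 6.920 kJ/mol
  T = 313.9 K: K = (3.079, 0.651, 0.383), RR gives ψ = 0.198, H_out = 6.321 kJ/mol
Linear interpolation between T = 313.9 (H_out = 6.321) and T = 315.2 (H_out = 6.920) on hF = 6.748 gives T ≈ 314.8 K, at which ψ = 0.21.

T = 314.8 K, V/F = 0.21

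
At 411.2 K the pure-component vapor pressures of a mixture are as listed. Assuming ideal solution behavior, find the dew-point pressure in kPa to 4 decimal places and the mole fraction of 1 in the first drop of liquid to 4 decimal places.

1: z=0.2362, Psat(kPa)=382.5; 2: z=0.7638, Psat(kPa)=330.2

Pdew = 341.2201 kPa, x_1 = 0.2107

At the dew point ψ → 1, so Σzᵢ/Kᵢ = 1 with Kᵢ = Pᵢˢᵃᵗ/P ⇒ 1/P = Σzᵢ/Pᵢˢᵃᵗ.
1/P = 0.2362/382.5 + 0.7638/330.2 = 0.0029307 ⇒ P = 341.2201 kPa
xᵢ = zᵢP/Pᵢˢᵃᵗ ⇒ x_1 = 0.2362·341.2201/382.5 = 0.2107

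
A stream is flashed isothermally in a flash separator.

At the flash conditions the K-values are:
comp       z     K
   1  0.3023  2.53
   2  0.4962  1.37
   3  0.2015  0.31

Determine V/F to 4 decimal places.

Rachford–Rice: g(V/F) = Σ zᵢ(Kᵢ−1)/(1+V/F(Kᵢ−1)) = 0.
Check two-phase: ΣzᵢKᵢ = 1.5071 > 1 and Σzᵢ/Kᵢ = 1.1317 > 1, so g(0) = 0.5071 > 0 and g(1) = -0.1317 < 0.
Iterate (Newton) starting at V/F = 0.5:
  V/F = 0.5000: g = 0.20471, g' = -0.4991 → V/F = 0.9101
  V/F = 0.9101: g = -0.04308, g' = -0.8549 → V/F = 0.8597
  V/F = 0.8597: g = -0.00275, g' = -0.7509 → V/F = 0.8561
Converged at V/F = 0.8561.

V/F = 0.8561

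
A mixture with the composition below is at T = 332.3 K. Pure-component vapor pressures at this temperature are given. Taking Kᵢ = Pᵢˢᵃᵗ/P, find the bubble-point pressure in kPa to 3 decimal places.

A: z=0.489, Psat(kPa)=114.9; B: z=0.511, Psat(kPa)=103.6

Pbub = 109.126 kPa

At the bubble point ψ → 0, so ΣzᵢKᵢ = 1 with Kᵢ = Pᵢˢᵃᵗ/P ⇒ P = ΣzᵢPᵢˢᵃᵗ.
P = 0.489·114.9 + 0.511·103.6 = 109.126 kPa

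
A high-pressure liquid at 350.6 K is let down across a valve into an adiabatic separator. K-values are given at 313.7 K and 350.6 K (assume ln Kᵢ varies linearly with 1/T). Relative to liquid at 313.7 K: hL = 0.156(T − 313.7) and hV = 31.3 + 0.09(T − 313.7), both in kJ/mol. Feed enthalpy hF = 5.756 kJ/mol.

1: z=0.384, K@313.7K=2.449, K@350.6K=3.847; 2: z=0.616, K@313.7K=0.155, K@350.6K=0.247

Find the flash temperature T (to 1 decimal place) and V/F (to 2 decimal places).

Adiabatic flash: solve Rachford–Rice at each trial T, then check hF = ψ·hV(T) + (1−ψ)·hL(T).
  T = 313.7 K: K = (2.449, 0.155), RR gives ψ = 0.029, H_out = 0.918 kJ/mol
  T = 350.6 K: K = (3.847, 0.247), RR gives ψ = 0.294, H_out = 14.231 kJ/mol
  T = 332.1 K: K = (3.106, 0.198), RR gives ψ = 0.186, H_out = 8.478 kJ/mol
  T = 322.9 K: K = (2.767, 0.176), RR gives ψ = 0.117, H_out = 5.039 kJ/mol
  T = 327.5 K: K = (2.934, 0.187), RR gives ψ = 0.154, H_out = 6.825 kJ/mol
  T = 325.2 K: K = (2.850, 0.181), RR gives ψ = 0.136, H_out = 5.951 kJ/mol
Linear interpolation between T = 322.9 (H_out = 5.039) and T = 325.2 (H_out = 5.951) on hF = 5.756 gives T ≈ 324.7 K, at which ψ = 0.13.

T = 324.7 K, V/F = 0.13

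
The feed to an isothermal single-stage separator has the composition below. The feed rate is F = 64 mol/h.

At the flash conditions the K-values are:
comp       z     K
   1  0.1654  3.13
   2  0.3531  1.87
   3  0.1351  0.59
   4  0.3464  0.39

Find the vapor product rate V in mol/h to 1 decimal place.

Let β = V/F and solve Σ zᵢ(Kᵢ−1)/(1+β(Kᵢ−1)) = 0.
g(0) = ΣzᵢKᵢ − 1 = 0.3928 and g(1) = 1 − Σzᵢ/Kᵢ = -0.3589, so a root lies in (0, 1).
Newton iteration, β⁰ = 0.5:
  β = 0.5000: g = 0.01097, g' = -0.6085 → β = 0.5180
Converged at β = 0.5180.
Then V = β·F = 0.5180·64 = 33.2 mol/h and L = F − V = 30.8 mol/h.

V = 33.2 mol/h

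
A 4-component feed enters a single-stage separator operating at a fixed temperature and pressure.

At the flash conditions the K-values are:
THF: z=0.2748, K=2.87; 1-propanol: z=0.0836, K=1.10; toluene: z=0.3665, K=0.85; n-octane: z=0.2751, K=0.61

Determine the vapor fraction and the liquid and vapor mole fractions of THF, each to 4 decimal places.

Newton iteration, ψ⁰ = 0.32:
  ψ = 0.3200: g = 0.14926, g' = -0.4406 → ψ = 0.6587
  ψ = 0.6587: g = 0.03271, g' = -0.2796 → ψ = 0.7757
  ψ = 0.7757: g = 0.00141, g' = -0.2573 → ψ = 0.7812
Converged at ψ = 0.7812.
Compositions from xᵢ = zᵢ/(1+ψ(Kᵢ−1)), yᵢ = Kᵢxᵢ:
  THF: x = 0.1117, y = 0.3205
  1-propanol: x = 0.0775, y = 0.0853
  toluene: x = 0.4151, y = 0.3529
  n-octane: x = 0.3956, y = 0.2413

ψ = 0.7812, x_THF = 0.1117, y_THF = 0.3205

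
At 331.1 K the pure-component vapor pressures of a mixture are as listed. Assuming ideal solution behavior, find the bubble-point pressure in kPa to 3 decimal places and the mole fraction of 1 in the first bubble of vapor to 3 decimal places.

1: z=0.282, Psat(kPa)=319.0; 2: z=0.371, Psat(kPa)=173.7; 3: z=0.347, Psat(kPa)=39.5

Pbub = 168.107 kPa, y_1 = 0.535

At the bubble point ψ → 0, so ΣzᵢKᵢ = 1 with Kᵢ = Pᵢˢᵃᵗ/P ⇒ P = ΣzᵢPᵢˢᵃᵗ.
P = 0.282·319.0 + 0.371·173.7 + 0.347·39.5 = 168.107 kPa
yᵢ = zᵢPᵢˢᵃᵗ/P ⇒ y_1 = 0.282·319.0/168.107 = 0.535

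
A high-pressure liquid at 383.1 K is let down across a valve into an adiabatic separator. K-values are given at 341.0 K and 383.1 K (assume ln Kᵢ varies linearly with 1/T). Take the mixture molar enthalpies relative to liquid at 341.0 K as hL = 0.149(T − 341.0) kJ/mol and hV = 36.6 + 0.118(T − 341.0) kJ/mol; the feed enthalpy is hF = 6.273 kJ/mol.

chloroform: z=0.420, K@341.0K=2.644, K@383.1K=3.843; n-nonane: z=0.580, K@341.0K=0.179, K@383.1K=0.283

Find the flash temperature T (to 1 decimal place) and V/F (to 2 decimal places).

Adiabatic flash: solve Rachford–Rice at each trial T, then check hF = ψ·hV(T) + (1−ψ)·hL(T).
  T = 341.0 K: K = (2.644, 0.179), RR gives ψ = 0.159, H_out = 5.811 kJ/mol
  T = 383.1 K: K = (3.843, 0.283), RR gives ψ = 0.382, H_out = 19.747 kJ/mol
  T = 362.1 K: K = (3.224, 0.228), RR gives ψ = 0.283, H_out = 13.330 kJ/mol
  T = 351.6 K: K = (2.930, 0.203), RR gives ψ = 0.226, H_out = 9.791 kJ/mol
  T = 346.3 K: K = (2.785, 0.191), RR gives ψ = 0.194, H_out = 7.864 kJ/mol
  T = 343.6 K: K = (2.713, 0.185), RR gives ψ = 0.177, H_out = 6.836 kJ/mol
  T = 342.3 K: K = (2.678, 0.182), RR gives ψ = 0.168, H_out = 6.328 kJ/mol
Linear interpolation between T = 341.0 (H_out = 5.811) and T = 342.3 (H_out = 6.328) on hF = 6.273 gives T ≈ 342.2 K, at which ψ = 0.17.

T = 342.2 K, V/F = 0.17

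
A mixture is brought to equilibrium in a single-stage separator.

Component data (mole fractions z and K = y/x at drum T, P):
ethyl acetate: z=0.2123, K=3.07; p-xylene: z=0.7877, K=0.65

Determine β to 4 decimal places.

Let β = V/F and solve Σ zᵢ(Kᵢ−1)/(1+β(Kᵢ−1)) = 0.
g(0) = ΣzᵢKᵢ − 1 = 0.1638 and g(1) = 1 − Σzᵢ/Kᵢ = -0.2810, so a root lies in (0, 1).
Iterate (Newton) starting at β = 0.53:
  β = 0.5300: g = -0.12893, g' = -0.3523 → β = 0.1640
  β = 0.1640: g = 0.03557, g' = -0.6156 → β = 0.2218
  β = 0.2218: g = 0.00226, g' = -0.5407 → β = 0.2260
Converged at β = 0.2260.

β = 0.2260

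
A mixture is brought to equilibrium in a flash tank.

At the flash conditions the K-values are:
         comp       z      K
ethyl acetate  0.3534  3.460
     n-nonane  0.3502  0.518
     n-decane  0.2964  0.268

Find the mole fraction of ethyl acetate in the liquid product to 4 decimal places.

x_ethyl acetate = 0.1968

Iterate (Newton) starting at ψ = 0.3:
  ψ = 0.3000: g = 0.02486, g' = -1.0800 → ψ = 0.3230
  ψ = 0.3230: g = 0.00035, g' = -1.0506 → ψ = 0.3234
Converged at ψ = 0.3234.
Compositions from xᵢ = zᵢ/(1+ψ(Kᵢ−1)), yᵢ = Kᵢxᵢ:
  ethyl acetate: x = 0.1968, y = 0.6810
  n-nonane: x = 0.4149, y = 0.2149
  n-decane: x = 0.3883, y = 0.1041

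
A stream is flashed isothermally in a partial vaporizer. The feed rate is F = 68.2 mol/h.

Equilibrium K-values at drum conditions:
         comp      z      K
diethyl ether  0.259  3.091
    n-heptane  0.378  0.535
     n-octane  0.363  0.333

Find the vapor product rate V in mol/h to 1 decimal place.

Let ψ = V/F and solve Σ zᵢ(Kᵢ−1)/(1+ψ(Kᵢ−1)) = 0.
g(0) = ΣzᵢKᵢ − 1 = 0.124 and g(1) = 1 − Σzᵢ/Kᵢ = -0.880, so a root lies in (0, 1).
Newton–Raphson from ψ = 0.5:
  ψ = 0.500: g = -0.3275, g' = -0.773 → ψ = 0.076
  ψ = 0.076: g = 0.0298, g' = -1.109 → ψ = 0.103
  ψ = 0.103: g = 0.0009, g' = -1.043 → ψ = 0.104
Converged at ψ = 0.104.
Then V = ψ·F = 0.1040·68.2 = 7.1 mol/h and L = F − V = 61.1 mol/h.

V = 7.1 mol/h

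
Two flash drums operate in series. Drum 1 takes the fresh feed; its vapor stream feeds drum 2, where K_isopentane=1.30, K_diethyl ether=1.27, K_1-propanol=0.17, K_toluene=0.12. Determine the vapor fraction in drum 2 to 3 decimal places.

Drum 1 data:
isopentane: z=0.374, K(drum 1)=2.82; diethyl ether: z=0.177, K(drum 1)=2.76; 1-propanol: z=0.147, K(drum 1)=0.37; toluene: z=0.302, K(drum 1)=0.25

V/F (drum 2) = 0.216

Drum 1:
Material balance + equilibrium reduce to Σ zᵢ(Kᵢ−1)/(1+ψ₁(Kᵢ−1)) = 0.
Check two-phase: ΣzᵢKᵢ = 1.673 > 1 and Σzᵢ/Kᵢ = 1.802 > 1, so g(0) = 0.673 > 0 and g(1) = -0.802 < 0.
Newton iteration, ψ₁⁰ = 0.5:
  ψ₁ = 0.500: g = 0.0245, g' = -1.054 → ψ₁ = 0.523
Converged at ψ₁ = 0.523.
Drum-1 compositions:
  isopentane: x = 0.192, y = 0.540
  diethyl ether: x = 0.092, y = 0.254
  1-propanol: x = 0.219, y = 0.081
  toluene: x = 0.497, y = 0.124
Drum-2 feed = drum-1 vapor: z₂ = (0.5403, 0.2543, 0.0811, 0.1242).
Drum 2:
Let ψ₂ = V/F and solve Σ zᵢ(Kᵢ−1)/(1+ψ₂(Kᵢ−1)) = 0.
Check two-phase: ΣzᵢKᵢ = 1.054 > 1 and Σzᵢ/Kᵢ = 2.128 > 1, so g(0) = 0.054 > 0 and g(1) = -1.128 < 0.
Newton–Raphson from ψ₂ = 0.5:
  ψ₂ = 0.500: g = -0.1089, g' = -0.521 → ψ₂ = 0.291
  ψ₂ = 0.291: g = -0.0230, g' = -0.328 → ψ₂ = 0.221
  ψ₂ = 0.221: g = -0.0013, g' = -0.291 → ψ₂ = 0.216
Converged at ψ₂ = 0.216.
  isopentane: x = 0.507, y = 0.660
  diethyl ether: x = 0.240, y = 0.305
  1-propanol: x = 0.099, y = 0.017
  toluene: x = 0.153, y = 0.018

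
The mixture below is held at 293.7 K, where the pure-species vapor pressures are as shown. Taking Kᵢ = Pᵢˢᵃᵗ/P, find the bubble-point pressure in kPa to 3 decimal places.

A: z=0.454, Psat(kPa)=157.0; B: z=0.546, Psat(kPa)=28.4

Pbub = 86.784 kPa

At the bubble point ψ → 0, so ΣzᵢKᵢ = 1 with Kᵢ = Pᵢˢᵃᵗ/P ⇒ P = ΣzᵢPᵢˢᵃᵗ.
P = 0.454·157.0 + 0.546·28.4 = 86.784 kPa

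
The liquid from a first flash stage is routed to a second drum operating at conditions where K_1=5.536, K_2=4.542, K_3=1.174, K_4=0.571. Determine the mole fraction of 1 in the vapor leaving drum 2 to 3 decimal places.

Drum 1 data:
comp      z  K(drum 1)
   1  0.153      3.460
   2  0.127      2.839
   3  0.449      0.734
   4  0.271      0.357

y_1 (drum 2) = 0.099

Drum 1:
Rachford–Rice: g(ψ₁) = Σ zᵢ(Kᵢ−1)/(1+ψ₁(Kᵢ−1)) = 0.
Feasibility: ΣzᵢKᵢ = 1.316, Σzᵢ/Kᵢ = 1.460 — both > 1, two phases present.
Newton iteration, ψ₁⁰ = 0.69:
  ψ₁ = 0.690: g = -0.2170, g' = -0.620 → ψ₁ = 0.340
  ψ₁ = 0.340: g = -0.0058, g' = -0.659 → ψ₁ = 0.331
Converged at ψ₁ = 0.331.
Drum-1 compositions:
  1: x = 0.084, y = 0.292
  2: x = 0.079, y = 0.224
  3: x = 0.492, y = 0.361
  4: x = 0.344, y = 0.123
Drum-2 feed = drum-1 liquid: z₂ = (0.0843, 0.0789, 0.4924, 0.3444).
Drum 2:
Let ψ₂ = V/F and solve Σ zᵢ(Kᵢ−1)/(1+ψ₂(Kᵢ−1)) = 0.
g(0) = ΣzᵢKᵢ − 1 = 0.600 and g(1) = 1 − Σzᵢ/Kᵢ = -0.055, so a root lies in (0, 1).
Newton–Raphson from ψ₂ = 0.31:
  ψ₂ = 0.310: g = 0.2030, g' = -0.622 → ψ₂ = 0.636
  ψ₂ = 0.636: g = 0.0582, g' = -0.340 → ψ₂ = 0.807
  ψ₂ = 0.807: g = 0.0035, g' = -0.306 → ψ₂ = 0.819
Converged at ψ₂ = 0.819.
  1: x = 0.018, y = 0.099
  2: x = 0.020, y = 0.092
  3: x = 0.431, y = 0.506
  4: x = 0.531, y = 0.303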